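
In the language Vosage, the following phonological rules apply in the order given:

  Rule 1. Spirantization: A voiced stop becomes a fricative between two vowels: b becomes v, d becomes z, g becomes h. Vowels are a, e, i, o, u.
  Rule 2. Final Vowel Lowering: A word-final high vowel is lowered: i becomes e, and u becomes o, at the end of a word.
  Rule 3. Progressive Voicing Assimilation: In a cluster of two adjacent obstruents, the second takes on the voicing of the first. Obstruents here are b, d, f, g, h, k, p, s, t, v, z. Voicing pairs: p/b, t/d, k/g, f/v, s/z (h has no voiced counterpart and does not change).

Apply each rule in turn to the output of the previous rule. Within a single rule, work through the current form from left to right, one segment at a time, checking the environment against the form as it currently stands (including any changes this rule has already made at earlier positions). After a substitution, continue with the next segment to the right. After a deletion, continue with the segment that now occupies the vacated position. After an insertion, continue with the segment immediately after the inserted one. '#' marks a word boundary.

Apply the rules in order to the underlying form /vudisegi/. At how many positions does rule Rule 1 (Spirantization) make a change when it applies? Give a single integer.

2

Rule 1 Spirantization: [vudisegi] → [vuzisehi]
Rule 2 Final Vowel Lowering: [vuzisehi] → [vuzisehe]
Rule 3 Progressive Voicing Assimilation: no change — [vuzisehe]
Rule Rule 1 changed 2 position(s).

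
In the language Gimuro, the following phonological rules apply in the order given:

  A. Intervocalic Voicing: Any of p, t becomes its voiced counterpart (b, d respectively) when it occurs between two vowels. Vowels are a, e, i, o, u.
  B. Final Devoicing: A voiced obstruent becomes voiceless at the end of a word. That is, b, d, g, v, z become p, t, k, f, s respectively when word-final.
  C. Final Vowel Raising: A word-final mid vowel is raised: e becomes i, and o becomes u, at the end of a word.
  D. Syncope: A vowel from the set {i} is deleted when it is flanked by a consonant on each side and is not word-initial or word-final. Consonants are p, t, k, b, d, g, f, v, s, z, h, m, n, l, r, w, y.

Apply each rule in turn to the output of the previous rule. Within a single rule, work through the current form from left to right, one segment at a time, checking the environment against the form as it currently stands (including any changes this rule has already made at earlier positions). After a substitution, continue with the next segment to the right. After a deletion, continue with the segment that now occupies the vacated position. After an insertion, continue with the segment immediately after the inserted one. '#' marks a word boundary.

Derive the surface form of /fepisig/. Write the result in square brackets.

A Intervocalic Voicing: [fepisig] → [febisig]
B Final Devoicing: [febisig] → [febisik]
C Final Vowel Raising: no change — [febisik]
D Syncope: [febisik] → [febsk]

[febsk]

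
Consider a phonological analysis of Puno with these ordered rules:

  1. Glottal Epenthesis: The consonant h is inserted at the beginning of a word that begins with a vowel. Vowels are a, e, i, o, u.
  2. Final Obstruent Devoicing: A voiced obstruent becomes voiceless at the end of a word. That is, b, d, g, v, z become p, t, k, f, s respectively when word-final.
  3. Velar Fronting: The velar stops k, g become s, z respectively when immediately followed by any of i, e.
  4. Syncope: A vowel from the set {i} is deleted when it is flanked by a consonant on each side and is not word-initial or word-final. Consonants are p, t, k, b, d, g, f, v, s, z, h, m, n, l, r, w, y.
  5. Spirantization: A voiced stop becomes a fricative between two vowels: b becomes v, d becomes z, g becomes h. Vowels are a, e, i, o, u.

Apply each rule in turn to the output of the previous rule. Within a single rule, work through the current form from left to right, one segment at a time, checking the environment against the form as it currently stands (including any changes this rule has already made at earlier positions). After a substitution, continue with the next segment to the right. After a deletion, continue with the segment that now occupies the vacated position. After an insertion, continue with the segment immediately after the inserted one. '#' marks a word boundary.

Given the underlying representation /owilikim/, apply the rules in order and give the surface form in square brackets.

[howlsm]

1 Glottal Epenthesis: [owilikim] → [howilikim]
2 Final Obstruent Devoicing: no change — [howilikim]
3 Velar Fronting: [howilikim] → [howilisim]
4 Syncope: [howilisim] → [howlsm]
5 Spirantization: no change — [howlsm]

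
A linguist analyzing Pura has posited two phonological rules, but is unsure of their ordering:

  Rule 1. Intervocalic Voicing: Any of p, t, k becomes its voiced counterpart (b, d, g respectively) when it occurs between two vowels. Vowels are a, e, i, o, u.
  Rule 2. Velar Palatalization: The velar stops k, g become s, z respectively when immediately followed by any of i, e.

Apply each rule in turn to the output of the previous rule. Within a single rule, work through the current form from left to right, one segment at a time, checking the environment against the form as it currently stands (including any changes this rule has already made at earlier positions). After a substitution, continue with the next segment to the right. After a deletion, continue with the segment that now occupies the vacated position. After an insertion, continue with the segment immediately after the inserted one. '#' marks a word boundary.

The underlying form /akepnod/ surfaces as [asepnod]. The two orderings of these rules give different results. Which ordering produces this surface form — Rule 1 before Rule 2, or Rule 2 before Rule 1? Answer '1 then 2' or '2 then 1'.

Order 1 then 2:
  1 Intervocalic Voicing: [akepnod] → [agepnod]
  2 Velar Palatalization: [agepnod] → [azepnod]
  result: [azepnod]
Order 2 then 1:
  2 Velar Palatalization: [akepnod] → [asepnod]
  1 Intervocalic Voicing: no change — [asepnod]
  result: [asepnod]

2 then 1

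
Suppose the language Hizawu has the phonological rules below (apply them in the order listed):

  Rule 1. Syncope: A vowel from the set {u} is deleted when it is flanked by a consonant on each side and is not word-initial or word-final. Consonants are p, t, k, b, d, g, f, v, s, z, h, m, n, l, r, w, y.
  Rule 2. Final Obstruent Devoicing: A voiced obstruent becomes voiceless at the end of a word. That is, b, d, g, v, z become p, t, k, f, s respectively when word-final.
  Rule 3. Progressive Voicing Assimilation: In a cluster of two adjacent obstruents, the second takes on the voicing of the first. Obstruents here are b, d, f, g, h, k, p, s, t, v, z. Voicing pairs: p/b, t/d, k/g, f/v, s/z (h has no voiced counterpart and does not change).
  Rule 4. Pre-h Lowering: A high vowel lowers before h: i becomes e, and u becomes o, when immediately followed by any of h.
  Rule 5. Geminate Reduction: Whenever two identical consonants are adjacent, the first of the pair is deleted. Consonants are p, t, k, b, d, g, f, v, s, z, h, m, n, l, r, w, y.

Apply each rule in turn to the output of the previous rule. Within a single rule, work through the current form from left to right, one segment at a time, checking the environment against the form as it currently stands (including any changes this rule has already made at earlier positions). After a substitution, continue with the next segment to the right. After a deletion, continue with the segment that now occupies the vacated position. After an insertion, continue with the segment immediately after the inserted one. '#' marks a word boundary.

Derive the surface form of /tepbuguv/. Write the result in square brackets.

[tepkf]

Rule 1 Syncope: [tepbuguv] → [tepbgv]
Rule 2 Final Obstruent Devoicing: [tepbgv] → [tepbgf]
Rule 3 Progressive Voicing Assimilation: [tepbgf] → [teppkf]
Rule 4 Pre-h Lowering: no change — [teppkf]
Rule 5 Geminate Reduction: [teppkf] → [tepkf]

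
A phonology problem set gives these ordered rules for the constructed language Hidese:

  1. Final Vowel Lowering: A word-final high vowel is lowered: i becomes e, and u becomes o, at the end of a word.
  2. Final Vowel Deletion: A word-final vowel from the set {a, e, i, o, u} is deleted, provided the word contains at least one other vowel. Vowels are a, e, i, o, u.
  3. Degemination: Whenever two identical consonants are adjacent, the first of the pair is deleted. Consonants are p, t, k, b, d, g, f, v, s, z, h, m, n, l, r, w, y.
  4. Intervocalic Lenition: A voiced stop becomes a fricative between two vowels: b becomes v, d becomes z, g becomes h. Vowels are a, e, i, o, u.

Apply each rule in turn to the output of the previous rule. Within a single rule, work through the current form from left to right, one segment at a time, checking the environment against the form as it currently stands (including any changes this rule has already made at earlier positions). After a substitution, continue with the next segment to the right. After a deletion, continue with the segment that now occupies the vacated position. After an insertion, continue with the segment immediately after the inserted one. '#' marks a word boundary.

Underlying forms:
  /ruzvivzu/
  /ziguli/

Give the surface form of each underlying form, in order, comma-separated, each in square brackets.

[ruzvivz], [zihul]

/ruzvivzu/:
  1 Final Vowel Lowering: [ruzvivzu] → [ruzvivzo]
  2 Final Vowel Deletion: [ruzvivzo] → [ruzvivz]
  3 Degemination: no change — [ruzvivz]
  4 Intervocalic Lenition: no change — [ruzvivz]
/ziguli/:
  1 Final Vowel Lowering: [ziguli] → [zigule]
  2 Final Vowel Deletion: [zigule] → [zigul]
  3 Degemination: no change — [zigul]
  4 Intervocalic Lenition: [zigul] → [zihul]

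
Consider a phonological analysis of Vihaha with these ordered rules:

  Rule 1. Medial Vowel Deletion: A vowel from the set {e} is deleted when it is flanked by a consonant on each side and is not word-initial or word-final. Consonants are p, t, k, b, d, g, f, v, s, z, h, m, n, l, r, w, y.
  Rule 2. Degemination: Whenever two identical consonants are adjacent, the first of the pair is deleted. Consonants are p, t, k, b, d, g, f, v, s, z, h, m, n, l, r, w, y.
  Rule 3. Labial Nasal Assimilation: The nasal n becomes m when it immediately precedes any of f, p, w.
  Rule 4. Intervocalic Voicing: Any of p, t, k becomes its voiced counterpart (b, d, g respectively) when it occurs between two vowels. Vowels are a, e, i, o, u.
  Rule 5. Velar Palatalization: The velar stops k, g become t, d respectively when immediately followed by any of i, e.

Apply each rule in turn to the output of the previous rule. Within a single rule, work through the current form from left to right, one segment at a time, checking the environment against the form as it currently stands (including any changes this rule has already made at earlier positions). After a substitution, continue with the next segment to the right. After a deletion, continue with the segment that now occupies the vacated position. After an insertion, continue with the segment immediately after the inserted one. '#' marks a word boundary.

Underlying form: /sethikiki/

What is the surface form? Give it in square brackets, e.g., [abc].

Rule 1 Medial Vowel Deletion: [sethikiki] → [sthikiki]
Rule 2 Degemination: no change — [sthikiki]
Rule 3 Labial Nasal Assimilation: no change — [sthikiki]
Rule 4 Intervocalic Voicing: [sthikiki] → [sthigigi]
Rule 5 Velar Palatalization: [sthigigi] → [sthididi]

[sthididi]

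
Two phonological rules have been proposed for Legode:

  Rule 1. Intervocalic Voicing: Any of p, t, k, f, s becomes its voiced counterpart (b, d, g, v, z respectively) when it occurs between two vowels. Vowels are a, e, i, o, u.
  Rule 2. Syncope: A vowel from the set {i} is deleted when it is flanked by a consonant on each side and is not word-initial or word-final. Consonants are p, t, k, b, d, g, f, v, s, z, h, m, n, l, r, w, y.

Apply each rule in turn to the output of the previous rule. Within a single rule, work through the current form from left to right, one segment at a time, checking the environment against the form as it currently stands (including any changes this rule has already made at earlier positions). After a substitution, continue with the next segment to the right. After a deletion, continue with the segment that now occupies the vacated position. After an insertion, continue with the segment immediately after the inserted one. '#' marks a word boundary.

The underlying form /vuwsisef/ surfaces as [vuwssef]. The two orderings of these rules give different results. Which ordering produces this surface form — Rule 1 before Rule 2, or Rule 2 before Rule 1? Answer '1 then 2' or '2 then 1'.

2 then 1

Order 1 then 2:
  1 Intervocalic Voicing: [vuwsisef] → [vuwsizef]
  2 Syncope: [vuwsizef] → [vuwszef]
  result: [vuwszef]
Order 2 then 1:
  2 Syncope: [vuwsisef] → [vuwssef]
  1 Intervocalic Voicing: no change — [vuwssef]
  result: [vuwssef]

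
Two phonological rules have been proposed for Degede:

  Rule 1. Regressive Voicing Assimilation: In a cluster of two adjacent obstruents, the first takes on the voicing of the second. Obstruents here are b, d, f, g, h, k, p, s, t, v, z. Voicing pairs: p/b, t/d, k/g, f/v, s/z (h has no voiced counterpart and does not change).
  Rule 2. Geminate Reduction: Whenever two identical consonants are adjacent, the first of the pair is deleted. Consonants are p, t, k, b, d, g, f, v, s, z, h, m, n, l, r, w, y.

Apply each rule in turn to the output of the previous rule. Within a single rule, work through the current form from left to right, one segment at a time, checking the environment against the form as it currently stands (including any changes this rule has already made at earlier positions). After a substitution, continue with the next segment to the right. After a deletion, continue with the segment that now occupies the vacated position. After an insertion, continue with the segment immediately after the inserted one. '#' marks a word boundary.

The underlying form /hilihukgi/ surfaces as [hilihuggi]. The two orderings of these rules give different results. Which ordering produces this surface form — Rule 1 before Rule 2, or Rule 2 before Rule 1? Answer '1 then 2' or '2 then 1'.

Order 1 then 2:
  1 Regressive Voicing Assimilation: [hilihukgi] → [hilihuggi]
  2 Geminate Reduction: [hilihuggi] → [hilihugi]
  result: [hilihugi]
Order 2 then 1:
  2 Geminate Reduction: no change — [hilihukgi]
  1 Regressive Voicing Assimilation: [hilihukgi] → [hilihuggi]
  result: [hilihuggi]

2 then 1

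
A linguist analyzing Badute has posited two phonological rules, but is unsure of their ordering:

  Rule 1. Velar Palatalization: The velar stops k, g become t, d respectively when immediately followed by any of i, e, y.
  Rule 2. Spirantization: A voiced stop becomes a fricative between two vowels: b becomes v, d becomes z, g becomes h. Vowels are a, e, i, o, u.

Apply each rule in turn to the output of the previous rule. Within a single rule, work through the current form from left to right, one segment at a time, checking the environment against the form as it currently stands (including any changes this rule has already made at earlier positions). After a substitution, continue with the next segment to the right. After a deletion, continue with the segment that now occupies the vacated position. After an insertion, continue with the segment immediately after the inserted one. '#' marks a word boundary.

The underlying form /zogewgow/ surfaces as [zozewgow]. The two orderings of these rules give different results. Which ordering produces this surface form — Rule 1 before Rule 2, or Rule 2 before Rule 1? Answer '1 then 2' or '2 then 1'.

Order 1 then 2:
  1 Velar Palatalization: [zogewgow] → [zodewgow]
  2 Spirantization: [zodewgow] → [zozewgow]
  result: [zozewgow]
Order 2 then 1:
  2 Spirantization: [zogewgow] → [zohewgow]
  1 Velar Palatalization: no change — [zohewgow]
  result: [zohewgow]

1 then 2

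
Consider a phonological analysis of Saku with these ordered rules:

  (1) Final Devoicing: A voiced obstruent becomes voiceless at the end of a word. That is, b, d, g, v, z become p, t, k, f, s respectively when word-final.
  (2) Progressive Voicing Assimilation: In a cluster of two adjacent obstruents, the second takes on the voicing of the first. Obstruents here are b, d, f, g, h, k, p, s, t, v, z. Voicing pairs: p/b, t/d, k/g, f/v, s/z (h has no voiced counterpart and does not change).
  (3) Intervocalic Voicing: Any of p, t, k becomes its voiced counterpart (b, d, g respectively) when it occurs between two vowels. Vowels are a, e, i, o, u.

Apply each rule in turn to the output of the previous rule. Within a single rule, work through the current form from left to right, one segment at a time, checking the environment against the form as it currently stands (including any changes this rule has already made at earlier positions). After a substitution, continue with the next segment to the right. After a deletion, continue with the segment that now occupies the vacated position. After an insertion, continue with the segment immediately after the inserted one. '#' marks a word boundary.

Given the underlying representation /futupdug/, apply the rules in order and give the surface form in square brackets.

(1) Final Devoicing: [futupdug] → [futupduk]
(2) Progressive Voicing Assimilation: [futupduk] → [futuptuk]
(3) Intervocalic Voicing: [futuptuk] → [fuduptuk]

[fuduptuk]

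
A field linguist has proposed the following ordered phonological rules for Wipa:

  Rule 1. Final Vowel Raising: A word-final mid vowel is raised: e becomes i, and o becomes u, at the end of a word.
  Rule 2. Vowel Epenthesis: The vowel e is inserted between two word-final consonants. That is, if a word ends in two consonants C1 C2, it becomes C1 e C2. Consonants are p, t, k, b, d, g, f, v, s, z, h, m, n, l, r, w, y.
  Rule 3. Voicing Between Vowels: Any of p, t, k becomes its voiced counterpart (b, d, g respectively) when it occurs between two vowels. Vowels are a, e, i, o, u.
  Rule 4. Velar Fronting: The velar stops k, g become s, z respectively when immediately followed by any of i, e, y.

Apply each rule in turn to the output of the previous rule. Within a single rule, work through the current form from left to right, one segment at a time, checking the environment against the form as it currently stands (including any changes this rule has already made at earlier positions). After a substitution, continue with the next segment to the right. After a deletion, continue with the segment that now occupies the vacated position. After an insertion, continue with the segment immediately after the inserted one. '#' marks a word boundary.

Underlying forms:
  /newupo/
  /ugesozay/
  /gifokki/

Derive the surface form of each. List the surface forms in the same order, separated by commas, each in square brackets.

/newupo/:
  Rule 1 Final Vowel Raising: [newupo] → [newupu]
  Rule 2 Vowel Epenthesis: no change — [newupu]
  Rule 3 Voicing Between Vowels: [newupu] → [newubu]
  Rule 4 Velar Fronting: no change — [newubu]
/ugesozay/:
  Rule 1 Final Vowel Raising: no change — [ugesozay]
  Rule 2 Vowel Epenthesis: no change — [ugesozay]
  Rule 3 Voicing Between Vowels: no change — [ugesozay]
  Rule 4 Velar Fronting: [ugesozay] → [uzesozay]
/gifokki/:
  Rule 1 Final Vowel Raising: no change — [gifokki]
  Rule 2 Vowel Epenthesis: no change — [gifokki]
  Rule 3 Voicing Between Vowels: no change — [gifokki]
  Rule 4 Velar Fronting: [gifokki] → [zifoksi]

[newubu], [uzesozay], [zifoksi]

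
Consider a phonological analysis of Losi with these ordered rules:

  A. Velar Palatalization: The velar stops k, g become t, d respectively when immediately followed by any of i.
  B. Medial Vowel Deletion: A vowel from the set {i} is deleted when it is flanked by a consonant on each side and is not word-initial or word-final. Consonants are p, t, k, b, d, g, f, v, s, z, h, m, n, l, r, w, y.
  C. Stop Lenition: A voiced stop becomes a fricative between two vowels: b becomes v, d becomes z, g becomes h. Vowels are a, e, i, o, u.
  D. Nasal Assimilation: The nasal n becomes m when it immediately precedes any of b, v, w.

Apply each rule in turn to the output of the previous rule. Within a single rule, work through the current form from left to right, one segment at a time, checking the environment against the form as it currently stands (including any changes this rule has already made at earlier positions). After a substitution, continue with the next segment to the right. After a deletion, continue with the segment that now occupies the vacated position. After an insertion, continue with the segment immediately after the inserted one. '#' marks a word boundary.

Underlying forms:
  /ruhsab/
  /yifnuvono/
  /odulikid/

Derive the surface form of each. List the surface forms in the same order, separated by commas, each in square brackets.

/ruhsab/:
  A Velar Palatalization: no change — [ruhsab]
  B Medial Vowel Deletion: no change — [ruhsab]
  C Stop Lenition: no change — [ruhsab]
  D Nasal Assimilation: no change — [ruhsab]
/yifnuvono/:
  A Velar Palatalization: no change — [yifnuvono]
  B Medial Vowel Deletion: [yifnuvono] → [yfnuvono]
  C Stop Lenition: no change — [yfnuvono]
  D Nasal Assimilation: no change — [yfnuvono]
/odulikid/:
  A Velar Palatalization: [odulikid] → [odulitid]
  B Medial Vowel Deletion: [odulitid] → [odultd]
  C Stop Lenition: [odultd] → [ozultd]
  D Nasal Assimilation: no change — [ozultd]

[ruhsab], [yfnuvono], [ozultd]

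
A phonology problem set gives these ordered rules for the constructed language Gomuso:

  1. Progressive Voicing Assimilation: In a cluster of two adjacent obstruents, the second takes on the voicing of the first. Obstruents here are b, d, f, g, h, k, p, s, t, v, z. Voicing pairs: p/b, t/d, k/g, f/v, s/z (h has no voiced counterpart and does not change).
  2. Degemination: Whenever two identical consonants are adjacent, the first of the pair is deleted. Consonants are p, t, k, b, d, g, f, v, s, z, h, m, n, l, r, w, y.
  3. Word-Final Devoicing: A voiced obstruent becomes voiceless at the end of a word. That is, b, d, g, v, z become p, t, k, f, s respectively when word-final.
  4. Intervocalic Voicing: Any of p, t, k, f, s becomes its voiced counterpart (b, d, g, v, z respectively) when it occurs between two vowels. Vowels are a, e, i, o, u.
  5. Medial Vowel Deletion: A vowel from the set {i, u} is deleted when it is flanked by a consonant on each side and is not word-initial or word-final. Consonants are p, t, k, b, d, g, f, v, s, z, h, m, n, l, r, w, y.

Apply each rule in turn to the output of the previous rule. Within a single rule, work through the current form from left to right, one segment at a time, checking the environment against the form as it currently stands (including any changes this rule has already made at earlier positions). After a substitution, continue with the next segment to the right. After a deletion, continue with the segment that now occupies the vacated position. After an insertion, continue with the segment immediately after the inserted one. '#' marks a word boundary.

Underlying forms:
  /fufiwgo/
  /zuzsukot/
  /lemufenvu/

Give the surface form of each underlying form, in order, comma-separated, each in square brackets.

[fvwgo], [zzgot], [lemvenvu]

/fufiwgo/:
  1 Progressive Voicing Assimilation: no change — [fufiwgo]
  2 Degemination: no change — [fufiwgo]
  3 Word-Final Devoicing: no change — [fufiwgo]
  4 Intervocalic Voicing: [fufiwgo] → [fuviwgo]
  5 Medial Vowel Deletion: [fuviwgo] → [fvwgo]
/zuzsukot/:
  1 Progressive Voicing Assimilation: [zuzsukot] → [zuzzukot]
  2 Degemination: [zuzzukot] → [zuzukot]
  3 Word-Final Devoicing: no change — [zuzukot]
  4 Intervocalic Voicing: [zuzukot] → [zuzugot]
  5 Medial Vowel Deletion: [zuzugot] → [zzgot]
/lemufenvu/:
  1 Progressive Voicing Assimilation: no change — [lemufenvu]
  2 Degemination: no change — [lemufenvu]
  3 Word-Final Devoicing: no change — [lemufenvu]
  4 Intervocalic Voicing: [lemufenvu] → [lemuvenvu]
  5 Medial Vowel Deletion: [lemuvenvu] → [lemvenvu]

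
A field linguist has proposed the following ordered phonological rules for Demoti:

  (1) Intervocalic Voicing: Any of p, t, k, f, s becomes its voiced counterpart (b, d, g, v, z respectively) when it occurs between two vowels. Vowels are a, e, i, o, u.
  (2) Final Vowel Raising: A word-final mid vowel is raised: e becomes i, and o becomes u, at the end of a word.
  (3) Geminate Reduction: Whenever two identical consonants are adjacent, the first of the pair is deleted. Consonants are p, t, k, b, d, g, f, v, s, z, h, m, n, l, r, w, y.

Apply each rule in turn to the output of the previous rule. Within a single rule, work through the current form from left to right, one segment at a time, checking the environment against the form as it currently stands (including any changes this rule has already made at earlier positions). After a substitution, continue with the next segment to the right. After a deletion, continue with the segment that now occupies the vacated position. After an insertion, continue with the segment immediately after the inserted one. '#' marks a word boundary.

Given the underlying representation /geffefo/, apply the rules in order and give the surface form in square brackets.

(1) Intervocalic Voicing: [geffefo] → [geffevo]
(2) Final Vowel Raising: [geffevo] → [geffevu]
(3) Geminate Reduction: [geffevu] → [gefevu]

[gefevu]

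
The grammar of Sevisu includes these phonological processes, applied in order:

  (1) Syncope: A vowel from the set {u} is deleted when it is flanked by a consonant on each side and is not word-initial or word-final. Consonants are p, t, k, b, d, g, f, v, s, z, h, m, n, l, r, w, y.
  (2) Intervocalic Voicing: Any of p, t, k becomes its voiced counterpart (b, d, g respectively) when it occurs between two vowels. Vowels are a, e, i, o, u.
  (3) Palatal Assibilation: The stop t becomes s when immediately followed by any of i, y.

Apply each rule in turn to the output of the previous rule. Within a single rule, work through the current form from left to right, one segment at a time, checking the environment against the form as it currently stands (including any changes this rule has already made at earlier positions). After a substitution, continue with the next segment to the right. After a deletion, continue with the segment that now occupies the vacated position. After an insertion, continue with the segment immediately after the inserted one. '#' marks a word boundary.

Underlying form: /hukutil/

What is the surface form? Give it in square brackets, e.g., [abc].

(1) Syncope: [hukutil] → [hktil]
(2) Intervocalic Voicing: no change — [hktil]
(3) Palatal Assibilation: [hktil] → [hksil]

[hksil]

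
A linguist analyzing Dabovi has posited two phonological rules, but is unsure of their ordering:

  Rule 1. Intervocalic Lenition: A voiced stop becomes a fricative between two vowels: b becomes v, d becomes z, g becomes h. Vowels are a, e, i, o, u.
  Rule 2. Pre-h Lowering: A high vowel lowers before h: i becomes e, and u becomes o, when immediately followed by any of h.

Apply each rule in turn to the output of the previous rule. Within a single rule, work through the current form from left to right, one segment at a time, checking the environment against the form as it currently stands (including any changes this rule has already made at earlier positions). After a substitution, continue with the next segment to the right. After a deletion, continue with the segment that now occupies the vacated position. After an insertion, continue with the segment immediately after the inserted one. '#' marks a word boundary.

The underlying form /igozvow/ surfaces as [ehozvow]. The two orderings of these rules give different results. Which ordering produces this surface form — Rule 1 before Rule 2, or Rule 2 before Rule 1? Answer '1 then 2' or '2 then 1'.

1 then 2

Order 1 then 2:
  1 Intervocalic Lenition: [igozvow] → [ihozvow]
  2 Pre-h Lowering: [ihozvow] → [ehozvow]
  result: [ehozvow]
Order 2 then 1:
  2 Pre-h Lowering: no change — [igozvow]
  1 Intervocalic Lenition: [igozvow] → [ihozvow]
  result: [ihozvow]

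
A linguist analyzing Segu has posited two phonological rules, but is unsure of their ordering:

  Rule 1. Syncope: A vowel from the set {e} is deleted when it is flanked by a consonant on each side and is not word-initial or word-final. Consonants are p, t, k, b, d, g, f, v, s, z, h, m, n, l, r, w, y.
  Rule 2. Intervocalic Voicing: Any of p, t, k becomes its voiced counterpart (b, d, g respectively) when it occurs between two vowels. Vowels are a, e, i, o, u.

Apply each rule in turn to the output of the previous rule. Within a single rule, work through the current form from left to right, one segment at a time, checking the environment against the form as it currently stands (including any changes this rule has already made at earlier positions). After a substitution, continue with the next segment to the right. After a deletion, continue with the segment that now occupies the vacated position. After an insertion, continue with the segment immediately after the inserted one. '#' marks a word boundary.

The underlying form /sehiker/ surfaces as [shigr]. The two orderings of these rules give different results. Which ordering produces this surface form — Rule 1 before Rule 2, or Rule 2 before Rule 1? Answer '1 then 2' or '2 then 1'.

2 then 1

Order 1 then 2:
  1 Syncope: [sehiker] → [shikr]
  2 Intervocalic Voicing: no change — [shikr]
  result: [shikr]
Order 2 then 1:
  2 Intervocalic Voicing: [sehiker] → [sehiger]
  1 Syncope: [sehiger] → [shigr]
  result: [shigr]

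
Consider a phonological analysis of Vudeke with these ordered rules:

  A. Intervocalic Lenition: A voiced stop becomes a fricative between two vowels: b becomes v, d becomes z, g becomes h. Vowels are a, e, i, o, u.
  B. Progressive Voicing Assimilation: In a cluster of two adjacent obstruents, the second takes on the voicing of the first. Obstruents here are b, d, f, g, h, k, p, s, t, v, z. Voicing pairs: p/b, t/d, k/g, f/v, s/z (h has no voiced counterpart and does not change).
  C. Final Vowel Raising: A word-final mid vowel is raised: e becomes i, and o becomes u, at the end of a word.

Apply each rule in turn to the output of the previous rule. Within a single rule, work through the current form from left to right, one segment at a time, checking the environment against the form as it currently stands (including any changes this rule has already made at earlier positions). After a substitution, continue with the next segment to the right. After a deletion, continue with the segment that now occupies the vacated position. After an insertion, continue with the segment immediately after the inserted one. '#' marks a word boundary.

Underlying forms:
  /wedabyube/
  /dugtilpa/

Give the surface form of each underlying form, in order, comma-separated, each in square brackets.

/wedabyube/:
  A Intervocalic Lenition: [wedabyube] → [wezabyuve]
  B Progressive Voicing Assimilation: no change — [wezabyuve]
  C Final Vowel Raising: [wezabyuve] → [wezabyuvi]
/dugtilpa/:
  A Intervocalic Lenition: no change — [dugtilpa]
  B Progressive Voicing Assimilation: [dugtilpa] → [dugdilpa]
  C Final Vowel Raising: no change — [dugdilpa]

[wezabyuvi], [dugdilpa]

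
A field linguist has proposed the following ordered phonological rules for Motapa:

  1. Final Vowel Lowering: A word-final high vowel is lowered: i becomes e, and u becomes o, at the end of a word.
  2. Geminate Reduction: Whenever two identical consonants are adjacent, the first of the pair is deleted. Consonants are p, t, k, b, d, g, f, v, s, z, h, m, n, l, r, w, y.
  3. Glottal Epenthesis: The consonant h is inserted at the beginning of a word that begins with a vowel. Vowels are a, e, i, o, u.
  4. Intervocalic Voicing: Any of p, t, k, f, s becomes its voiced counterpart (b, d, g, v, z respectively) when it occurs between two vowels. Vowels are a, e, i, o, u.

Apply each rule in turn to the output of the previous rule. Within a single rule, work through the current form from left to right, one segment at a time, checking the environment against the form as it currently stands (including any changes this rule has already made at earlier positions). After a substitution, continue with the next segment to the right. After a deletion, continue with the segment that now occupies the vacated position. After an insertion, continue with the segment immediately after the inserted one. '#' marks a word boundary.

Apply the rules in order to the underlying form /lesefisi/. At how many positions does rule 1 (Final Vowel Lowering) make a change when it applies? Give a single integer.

1

1 Final Vowel Lowering: [lesefisi] → [lesefise]
2 Geminate Reduction: no change — [lesefise]
3 Glottal Epenthesis: no change — [lesefise]
4 Intervocalic Voicing: [lesefise] → [lezevize]
Rule 1 changed 1 position(s).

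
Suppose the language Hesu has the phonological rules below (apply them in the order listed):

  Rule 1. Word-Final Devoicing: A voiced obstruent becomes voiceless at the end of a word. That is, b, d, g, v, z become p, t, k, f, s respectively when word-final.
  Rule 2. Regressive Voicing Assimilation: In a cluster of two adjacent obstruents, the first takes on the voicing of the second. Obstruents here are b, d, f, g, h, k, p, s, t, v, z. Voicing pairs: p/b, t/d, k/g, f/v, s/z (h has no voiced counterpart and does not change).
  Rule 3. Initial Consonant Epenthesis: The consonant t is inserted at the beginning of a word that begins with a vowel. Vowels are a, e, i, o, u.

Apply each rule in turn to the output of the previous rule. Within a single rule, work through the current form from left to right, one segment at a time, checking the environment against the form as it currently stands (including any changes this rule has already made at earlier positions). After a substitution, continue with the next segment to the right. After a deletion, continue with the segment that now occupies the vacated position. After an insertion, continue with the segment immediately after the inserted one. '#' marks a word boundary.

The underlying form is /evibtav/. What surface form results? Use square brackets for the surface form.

[teviptaf]

Rule 1 Word-Final Devoicing: [evibtav] → [evibtaf]
Rule 2 Regressive Voicing Assimilation: [evibtaf] → [eviptaf]
Rule 3 Initial Consonant Epenthesis: [eviptaf] → [teviptaf]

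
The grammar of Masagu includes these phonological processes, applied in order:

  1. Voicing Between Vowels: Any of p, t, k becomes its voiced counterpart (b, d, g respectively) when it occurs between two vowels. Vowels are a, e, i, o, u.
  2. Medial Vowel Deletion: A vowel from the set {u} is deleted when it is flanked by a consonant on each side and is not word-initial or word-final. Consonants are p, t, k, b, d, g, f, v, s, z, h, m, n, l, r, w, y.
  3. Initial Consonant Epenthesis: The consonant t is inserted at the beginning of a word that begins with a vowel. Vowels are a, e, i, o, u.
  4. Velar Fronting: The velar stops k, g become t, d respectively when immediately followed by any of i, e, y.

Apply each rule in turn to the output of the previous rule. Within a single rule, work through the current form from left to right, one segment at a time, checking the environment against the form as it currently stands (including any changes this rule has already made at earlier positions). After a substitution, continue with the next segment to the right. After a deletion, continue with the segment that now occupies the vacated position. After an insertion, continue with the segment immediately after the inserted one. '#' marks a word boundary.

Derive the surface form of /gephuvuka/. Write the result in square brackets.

1 Voicing Between Vowels: [gephuvuka] → [gephuvuga]
2 Medial Vowel Deletion: [gephuvuga] → [gephvga]
3 Initial Consonant Epenthesis: no change — [gephvga]
4 Velar Fronting: [gephvga] → [dephvga]

[dephvga]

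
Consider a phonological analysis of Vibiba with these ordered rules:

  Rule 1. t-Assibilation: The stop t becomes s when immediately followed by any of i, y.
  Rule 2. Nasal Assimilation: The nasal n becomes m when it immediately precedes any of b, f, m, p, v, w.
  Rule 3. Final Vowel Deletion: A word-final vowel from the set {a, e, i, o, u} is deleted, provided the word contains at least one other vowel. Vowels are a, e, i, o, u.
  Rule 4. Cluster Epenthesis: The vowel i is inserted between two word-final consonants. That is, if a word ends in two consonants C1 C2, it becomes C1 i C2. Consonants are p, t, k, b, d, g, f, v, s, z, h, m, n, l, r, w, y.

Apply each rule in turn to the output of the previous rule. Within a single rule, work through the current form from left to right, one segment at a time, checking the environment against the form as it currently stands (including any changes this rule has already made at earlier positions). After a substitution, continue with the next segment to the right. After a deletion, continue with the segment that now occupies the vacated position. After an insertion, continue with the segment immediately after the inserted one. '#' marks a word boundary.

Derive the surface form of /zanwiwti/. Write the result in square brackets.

[zamwiwis]

Rule 1 t-Assibilation: [zanwiwti] → [zanwiwsi]
Rule 2 Nasal Assimilation: [zanwiwsi] → [zamwiwsi]
Rule 3 Final Vowel Deletion: [zamwiwsi] → [zamwiws]
Rule 4 Cluster Epenthesis: [zamwiws] → [zamwiwis]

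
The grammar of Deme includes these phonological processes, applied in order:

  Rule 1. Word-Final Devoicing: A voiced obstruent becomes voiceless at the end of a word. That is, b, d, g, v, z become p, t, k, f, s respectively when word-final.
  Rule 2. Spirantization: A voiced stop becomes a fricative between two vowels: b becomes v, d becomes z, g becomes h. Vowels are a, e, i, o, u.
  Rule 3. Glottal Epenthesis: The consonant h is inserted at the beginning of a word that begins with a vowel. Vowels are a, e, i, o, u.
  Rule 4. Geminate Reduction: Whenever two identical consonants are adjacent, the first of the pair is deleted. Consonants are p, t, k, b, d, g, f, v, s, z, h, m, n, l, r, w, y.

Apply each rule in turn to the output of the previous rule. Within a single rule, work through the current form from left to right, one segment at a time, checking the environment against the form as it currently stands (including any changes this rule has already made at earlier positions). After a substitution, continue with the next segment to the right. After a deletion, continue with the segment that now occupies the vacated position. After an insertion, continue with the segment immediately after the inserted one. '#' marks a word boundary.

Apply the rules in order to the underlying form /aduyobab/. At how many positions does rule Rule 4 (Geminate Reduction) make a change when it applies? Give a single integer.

Rule 1 Word-Final Devoicing: [aduyobab] → [aduyobap]
Rule 2 Spirantization: [aduyobap] → [azuyovap]
Rule 3 Glottal Epenthesis: [azuyovap] → [hazuyovap]
Rule 4 Geminate Reduction: no change — [hazuyovap]
Rule Rule 4 changed 0 position(s).

0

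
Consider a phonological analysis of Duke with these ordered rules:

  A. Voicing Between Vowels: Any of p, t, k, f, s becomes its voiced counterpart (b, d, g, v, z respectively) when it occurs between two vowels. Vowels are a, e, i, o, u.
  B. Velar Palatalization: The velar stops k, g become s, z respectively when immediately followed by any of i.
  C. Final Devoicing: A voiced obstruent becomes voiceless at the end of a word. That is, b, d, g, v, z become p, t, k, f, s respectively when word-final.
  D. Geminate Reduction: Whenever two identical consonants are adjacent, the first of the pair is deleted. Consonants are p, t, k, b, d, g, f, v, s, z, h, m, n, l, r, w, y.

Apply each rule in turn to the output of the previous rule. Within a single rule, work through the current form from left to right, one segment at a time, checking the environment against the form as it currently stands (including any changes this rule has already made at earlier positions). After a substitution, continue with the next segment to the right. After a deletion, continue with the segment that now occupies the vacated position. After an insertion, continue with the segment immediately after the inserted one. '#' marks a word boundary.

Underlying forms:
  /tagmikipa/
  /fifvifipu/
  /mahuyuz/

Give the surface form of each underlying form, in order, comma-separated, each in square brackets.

[tagmiziba], [fifvivibu], [mahuyus]

/tagmikipa/:
  A Voicing Between Vowels: [tagmikipa] → [tagmigiba]
  B Velar Palatalization: [tagmigiba] → [tagmiziba]
  C Final Devoicing: no change — [tagmiziba]
  D Geminate Reduction: no change — [tagmiziba]
/fifvifipu/:
  A Voicing Between Vowels: [fifvifipu] → [fifvivibu]
  B Velar Palatalization: no change — [fifvivibu]
  C Final Devoicing: no change — [fifvivibu]
  D Geminate Reduction: no change — [fifvivibu]
/mahuyuz/:
  A Voicing Between Vowels: no change — [mahuyuz]
  B Velar Palatalization: no change — [mahuyuz]
  C Final Devoicing: [mahuyuz] → [mahuyus]
  D Geminate Reduction: no change — [mahuyus]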